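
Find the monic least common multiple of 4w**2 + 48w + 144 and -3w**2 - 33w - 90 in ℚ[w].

w**3 + 17w**2 + 96w + 180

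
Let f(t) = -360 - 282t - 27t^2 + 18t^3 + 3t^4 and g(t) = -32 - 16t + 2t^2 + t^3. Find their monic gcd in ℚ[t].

By polynomial division,
  3t^4 + 18t^3 - 27t^2 - 282t - 360 = (3t + 12)(t^3 + 2t^2 - 16t - 32) + (-3t^2 + 6t + 24)
  t^3 + 2t^2 - 16t - 32 = (-(1/3)t - 4/3)(-3t^2 + 6t + 24) + (0)
Last nonzero remainder: -3t^2 + 6t + 24. Dividing through by -3 gives the monic gcd t^2 - 2t - 8.

-8 - 2t + t^2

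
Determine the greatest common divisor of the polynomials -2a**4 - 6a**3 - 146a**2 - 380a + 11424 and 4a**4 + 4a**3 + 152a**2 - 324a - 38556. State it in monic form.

By polynomial division,
  -2a**4 - 6a**3 - 146a**2 - 380a + 11424 = (-1/2)(4a**4 + 4a**3 + 152a**2 - 324a - 38556) + (-4a**3 - 70a**2 - 542a - 7854)
  4a**4 + 4a**3 + 152a**2 - 324a - 38556 = (-a + 33/2)(-4a**3 - 70a**2 - 542a - 7854) + (765a**2 + 765a + 91035)
  -4a**3 - 70a**2 - 542a - 7854 = (-(4/765)a - 22/255)(765a**2 + 765a + 91035) + (0)
Last nonzero remainder: 765a**2 + 765a + 91035. Dividing through by 765 gives the monic gcd a**2 + a + 119.

a**2 + a + 119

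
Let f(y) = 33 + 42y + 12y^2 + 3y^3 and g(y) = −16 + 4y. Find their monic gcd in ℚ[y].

1

Apply the Euclidean algorithm:
  3y^3 + 12y^2 + 42y + 33 = ((3/4)y^2 + 6y + 69/2)(4y − 16) + (585)
  4y − 16 = ((4/585)y − 16/585)(585) + (0)
The last nonzero remainder is the constant 585, so the polynomials are coprime and gcd = 1.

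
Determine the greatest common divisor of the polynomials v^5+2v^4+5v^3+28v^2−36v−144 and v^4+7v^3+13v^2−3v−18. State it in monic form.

v^2+5v+6

Euclidean algorithm in ℚ[v]:
  v^5+2v^4+5v^3+28v^2−36v−144 = (v−5)(v^4+7v^3+13v^2−3v−18) + (27v^3+96v^2−33v−234)
  v^4+7v^3+13v^2−3v−18 = ((1/27)v+31/243)(27v^3+96v^2−33v−234) + ((160/81)v^2+(800/81)v+320/27)
  27v^3+96v^2−33v−234 = ((2187/160)v−3159/160)((160/81)v^2+(800/81)v+320/27) + (0)
Last nonzero remainder: (160/81)v^2+(800/81)v+320/27. Dividing through by 160/81 gives the monic gcd v^2+5v+6.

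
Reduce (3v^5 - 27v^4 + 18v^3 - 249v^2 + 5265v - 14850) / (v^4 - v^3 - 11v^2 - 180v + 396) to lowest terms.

Euclidean algorithm in ℚ[v]:
  3v^5 - 27v^4 + 18v^3 - 249v^2 + 5265v - 14850 = (3v - 24)(v^4 - v^3 - 11v^2 - 180v + 396) + (27v^3 + 27v^2 - 243v - 5346)
  v^4 - v^3 - 11v^2 - 180v + 396 = ((1/27)v - 2/27)(27v^3 + 27v^2 - 243v - 5346) + (0)
Last nonzero remainder: 27v^3 + 27v^2 - 243v - 5346. Dividing through by 27 gives the monic gcd v^3 + v^2 - 9v - 198.
Cancel v^3 + v^2 - 9v - 198 from numerator and denominator to get the reduced form.

(3v^2 - 30v + 75)/(v - 2)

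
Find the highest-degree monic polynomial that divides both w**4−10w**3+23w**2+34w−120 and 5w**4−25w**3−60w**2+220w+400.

Apply the Euclidean algorithm:
  w**4−10w**3+23w**2+34w−120 = (1/5)(5w**4−25w**3−60w**2+220w+400) + (−5w**3+35w**2−10w−200)
  5w**4−25w**3−60w**2+220w+400 = (−w−2)(−5w**3+35w**2−10w−200) + (0)
Last nonzero remainder: −5w**3+35w**2−10w−200. Dividing through by −5 gives the monic gcd w**3−7w**2+2w+40.

w**3−7w**2+2w+40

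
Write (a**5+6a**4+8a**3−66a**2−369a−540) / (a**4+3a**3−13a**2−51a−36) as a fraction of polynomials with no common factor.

Apply the Euclidean algorithm:
  a**5+6a**4+8a**3−66a**2−369a−540 = (a+3)(a**4+3a**3−13a**2−51a−36) + (12a**3+24a**2−180a−432)
  a**4+3a**3−13a**2−51a−36 = ((1/12)a+1/12)(12a**3+24a**2−180a−432) + (0)
Last nonzero remainder: 12a**3+24a**2−180a−432. Dividing through by 12 gives the monic gcd a**3+2a**2−15a−36.
Cancel a**3+2a**2−15a−36 from numerator and denominator to get the reduced form.

(a**2+4a+15)/(a+1)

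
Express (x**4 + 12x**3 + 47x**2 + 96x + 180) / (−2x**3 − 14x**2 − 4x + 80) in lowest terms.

Euclidean algorithm in ℚ[x]:
  x**4 + 12x**3 + 47x**2 + 96x + 180 = (−(1/2)x − 5/2)(−2x**3 − 14x**2 − 4x + 80) + (10x**2 + 126x + 380)
  −2x**3 − 14x**2 − 4x + 80 = (−(1/5)x + 28/25)(10x**2 + 126x + 380) + (−(1728/25)x − 1728/5)
  10x**2 + 126x + 380 = (−(125/864)x − 475/432)(−(1728/25)x − 1728/5) + (0)
Last nonzero remainder: −(1728/25)x − 1728/5. Dividing through by −1728/25 gives the monic gcd x + 5.
Cancel x + 5 from numerator and denominator to get the reduced form.

(−x**3 − 7x**2 − 12x − 36)/(2x**2 + 4x − 16)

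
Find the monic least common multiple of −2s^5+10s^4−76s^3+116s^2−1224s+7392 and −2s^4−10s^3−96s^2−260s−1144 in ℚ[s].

s^7−5s^6+64s^5−188s^4+1600s^3−5204s^2+15912s−96096

By polynomial division,
  −2s^5+10s^4−76s^3+116s^2−1224s+7392 = (s−10)(−2s^4−10s^3−96s^2−260s−1144) + (−80s^3−584s^2−2680s−4048)
  −2s^4−10s^3−96s^2−260s−1144 = ((1/40)s−23/400)(−80s^3−584s^2−2680s−4048) + (−(3129/50)s^2−(3129/10)s−34419/25)
  −80s^3−584s^2−2680s−4048 = ((4000/3129)s+9200/3129)(−(3129/50)s^2−(3129/10)s−34419/25) + (0)
Last nonzero remainder: −(3129/50)s^2−(3129/10)s−34419/25. Dividing through by −3129/50 gives the monic gcd s^2+5s+22.
Then lcm(f, g) = f·g / gcd(f, g); expanding and making the result monic gives the answer.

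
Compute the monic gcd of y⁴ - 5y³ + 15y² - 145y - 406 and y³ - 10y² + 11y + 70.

y² - 5y - 14

Euclidean algorithm in ℚ[y]:
  y⁴ - 5y³ + 15y² - 145y - 406 = (y + 5)(y³ - 10y² + 11y + 70) + (54y² - 270y - 756)
  y³ - 10y² + 11y + 70 = ((1/54)y - 5/54)(54y² - 270y - 756) + (0)
Last nonzero remainder: 54y² - 270y - 756. Dividing through by 54 gives the monic gcd y² - 5y - 14.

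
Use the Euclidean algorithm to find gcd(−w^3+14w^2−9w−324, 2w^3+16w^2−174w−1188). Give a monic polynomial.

Euclidean algorithm in ℚ[w]:
  −w^3+14w^2−9w−324 = (−1/2)(2w^3+16w^2−174w−1188) + (22w^2−96w−918)
  2w^3+16w^2−174w−1188 = ((1/11)w+136/121)(22w^2−96w−918) + ((2100/121)w−18900/121)
  22w^2−96w−918 = ((1331/1050)w+2057/350)((2100/121)w−18900/121) + (0)
Last nonzero remainder: (2100/121)w−18900/121. Dividing through by 2100/121 gives the monic gcd w−9.

w−9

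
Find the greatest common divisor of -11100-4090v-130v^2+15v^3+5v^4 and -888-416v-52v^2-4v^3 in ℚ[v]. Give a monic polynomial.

222+104v+13v^2+v^3

By polynomial division,
  5v^4+15v^3-130v^2-4090v-11100 = (-(5/4)v+25/2)(-4v^3-52v^2-416v-888) + (0)
Last nonzero remainder: -4v^3-52v^2-416v-888. Dividing through by -4 gives the monic gcd v^3+13v^2+104v+222.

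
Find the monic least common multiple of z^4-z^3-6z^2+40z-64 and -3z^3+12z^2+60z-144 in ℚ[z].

Euclidean algorithm in ℚ[z]:
  z^4-z^3-6z^2+40z-64 = (-(1/3)z-1)(-3z^3+12z^2+60z-144) + (26z^2+52z-208)
  -3z^3+12z^2+60z-144 = (-(3/26)z+9/13)(26z^2+52z-208) + (0)
Last nonzero remainder: 26z^2+52z-208. Dividing through by 26 gives the monic gcd z^2+2z-8.
Then lcm(f, g) = f·g / gcd(f, g); expanding and making the result monic gives the answer.

z^5-7z^4+76z^2-304z+384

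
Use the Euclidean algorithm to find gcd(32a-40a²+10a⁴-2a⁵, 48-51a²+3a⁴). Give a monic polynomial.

4-5a+a²

Euclidean algorithm in ℚ[a]:
  -2a⁵+10a⁴-40a²+32a = (-(2/3)a+10/3)(3a⁴-51a²+48) + (-34a³+130a²+64a-160)
  3a⁴-51a²+48 = (-(3/34)a-195/578)(-34a³+130a²+64a-160) + (-(432/289)a²+(2160/289)a-1728/289)
  -34a³+130a²+64a-160 = ((4913/216)a+1445/54)(-(432/289)a²+(2160/289)a-1728/289) + (0)
Last nonzero remainder: -(432/289)a²+(2160/289)a-1728/289. Dividing through by -432/289 gives the monic gcd a²-5a+4.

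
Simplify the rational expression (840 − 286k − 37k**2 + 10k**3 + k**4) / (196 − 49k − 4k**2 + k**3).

(−30 + 7k + k**2)/(−7 + k)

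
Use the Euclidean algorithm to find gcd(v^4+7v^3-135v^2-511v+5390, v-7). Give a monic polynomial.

Repeated division with remainder:
  v^4+7v^3-135v^2-511v+5390 = (v^3+14v^2-37v-770)(v-7) + (0)
The last nonzero remainder v-7 is already monic.

v-7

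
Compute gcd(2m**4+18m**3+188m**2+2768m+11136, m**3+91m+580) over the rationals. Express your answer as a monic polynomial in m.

Apply the Euclidean algorithm:
  2m**4+18m**3+188m**2+2768m+11136 = (2m+18)(m**3+91m+580) + (6m**2−30m+696)
  m**3+91m+580 = ((1/6)m+5/6)(6m**2−30m+696) + (0)
Last nonzero remainder: 6m**2−30m+696. Dividing through by 6 gives the monic gcd m**2−5m+116.

m**2−5m+116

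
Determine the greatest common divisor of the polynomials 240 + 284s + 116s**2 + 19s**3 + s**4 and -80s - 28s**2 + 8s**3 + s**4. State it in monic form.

20 + 12s + s**2

Repeated division with remainder:
  s**4 + 19s**3 + 116s**2 + 284s + 240 = (s**4 + 8s**3 - 28s**2 - 80s) + (11s**3 + 144s**2 + 364s + 240)
  s**4 + 8s**3 - 28s**2 - 80s = ((1/11)s - 56/121)(11s**3 + 144s**2 + 364s + 240) + ((672/121)s**2 + (8064/121)s + 13440/121)
  11s**3 + 144s**2 + 364s + 240 = ((1331/672)s + 121/56)((672/121)s**2 + (8064/121)s + 13440/121) + (0)
Last nonzero remainder: (672/121)s**2 + (8064/121)s + 13440/121. Dividing through by 672/121 gives the monic gcd s**2 + 12s + 20.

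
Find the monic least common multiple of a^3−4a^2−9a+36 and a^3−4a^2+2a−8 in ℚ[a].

a^5−4a^4−7a^3+28a^2−18a+72

Repeated division with remainder:
  a^3−4a^2−9a+36 = (a^3−4a^2+2a−8) + (−11a+44)
  a^3−4a^2+2a−8 = (−(1/11)a^2−2/11)(−11a+44) + (0)
Last nonzero remainder: −11a+44. Dividing through by −11 gives the monic gcd a−4.
Then lcm(f, g) = f·g / gcd(f, g); expanding and making the result monic gives the answer.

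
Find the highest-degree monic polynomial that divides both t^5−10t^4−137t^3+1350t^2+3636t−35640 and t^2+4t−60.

Repeated division with remainder:
  t^5−10t^4−137t^3+1350t^2+3636t−35640 = (t^3−14t^2−21t+594)(t^2+4t−60) + (0)
The last nonzero remainder t^2+4t−60 is already monic.

t^2+4t−60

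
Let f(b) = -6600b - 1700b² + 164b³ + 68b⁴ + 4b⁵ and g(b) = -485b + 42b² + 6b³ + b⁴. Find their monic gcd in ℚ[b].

-5b + b²

Apply the Euclidean algorithm:
  4b⁵ + 68b⁴ + 164b³ - 1700b² - 6600b = (4b + 44)(b⁴ + 6b³ + 42b² - 485b) + (-268b³ - 1608b² + 14740b)
  b⁴ + 6b³ + 42b² - 485b = (-(1/268)b)(-268b³ - 1608b² + 14740b) + (97b² - 485b)
  -268b³ - 1608b² + 14740b = (-(268/97)b - 2948/97)(97b² - 485b) + (0)
Last nonzero remainder: 97b² - 485b. Dividing through by 97 gives the monic gcd b² - 5b.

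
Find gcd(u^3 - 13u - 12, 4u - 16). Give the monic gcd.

u - 4

By polynomial division,
  u^3 - 13u - 12 = ((1/4)u^2 + u + 3/4)(4u - 16) + (0)
Last nonzero remainder: 4u - 16. Dividing through by 4 gives the monic gcd u - 4.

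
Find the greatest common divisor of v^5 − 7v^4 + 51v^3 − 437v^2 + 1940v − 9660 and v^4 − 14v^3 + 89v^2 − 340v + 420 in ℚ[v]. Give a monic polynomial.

Euclidean algorithm in ℚ[v]:
  v^5 − 7v^4 + 51v^3 − 437v^2 + 1940v − 9660 = (v + 7)(v^4 − 14v^3 + 89v^2 − 340v + 420) + (60v^3 − 720v^2 + 3900v − 12600)
  v^4 − 14v^3 + 89v^2 − 340v + 420 = ((1/60)v − 1/30)(60v^3 − 720v^2 + 3900v − 12600) + (0)
Last nonzero remainder: 60v^3 − 720v^2 + 3900v − 12600. Dividing through by 60 gives the monic gcd v^3 − 12v^2 + 65v − 210.

v^3 − 12v^2 + 65v − 210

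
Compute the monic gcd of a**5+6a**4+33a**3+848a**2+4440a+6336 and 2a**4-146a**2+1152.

a**2+11a+24

By polynomial division,
  a**5+6a**4+33a**3+848a**2+4440a+6336 = ((1/2)a+3)(2a**4-146a**2+1152) + (106a**3+1286a**2+3864a+2880)
  2a**4-146a**2+1152 = ((1/53)a-643/2809)(106a**3+1286a**2+3864a+2880) + ((211992/2809)a**2+(2331912/2809)a+5087808/2809)
  106a**3+1286a**2+3864a+2880 = ((148877/105996)a+14045/8833)((211992/2809)a**2+(2331912/2809)a+5087808/2809) + (0)
Last nonzero remainder: (211992/2809)a**2+(2331912/2809)a+5087808/2809. Dividing through by 211992/2809 gives the monic gcd a**2+11a+24.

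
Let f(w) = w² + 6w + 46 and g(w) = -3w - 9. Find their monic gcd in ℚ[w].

By polynomial division,
  w² + 6w + 46 = (-(1/3)w - 1)(-3w - 9) + (37)
  -3w - 9 = (-(3/37)w - 9/37)(37) + (0)
The last nonzero remainder is the constant 37, so the polynomials are coprime and gcd = 1.

1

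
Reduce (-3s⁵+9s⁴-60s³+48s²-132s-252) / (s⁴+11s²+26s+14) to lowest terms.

Euclidean algorithm in ℚ[s]:
  -3s⁵+9s⁴-60s³+48s²-132s-252 = (-3s+9)(s⁴+11s²+26s+14) + (-27s³+27s²-324s-378)
  s⁴+11s²+26s+14 = (-(1/27)s-1/27)(-27s³+27s²-324s-378) + (0)
Last nonzero remainder: -27s³+27s²-324s-378. Dividing through by -27 gives the monic gcd s³-s²+12s+14.
Cancel s³-s²+12s+14 from numerator and denominator to get the reduced form.

(-3s²+6s-18)/(s+1)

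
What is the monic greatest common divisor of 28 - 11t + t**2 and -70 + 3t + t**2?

-7 + t

Euclidean algorithm in ℚ[t]:
  t**2 - 11t + 28 = (t**2 + 3t - 70) + (-14t + 98)
  t**2 + 3t - 70 = (-(1/14)t - 5/7)(-14t + 98) + (0)
Last nonzero remainder: -14t + 98. Dividing through by -14 gives the monic gcd t - 7.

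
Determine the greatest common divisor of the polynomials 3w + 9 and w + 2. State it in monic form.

1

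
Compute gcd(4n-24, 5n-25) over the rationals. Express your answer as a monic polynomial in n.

1

Euclidean algorithm in ℚ[n]:
  4n-24 = (4/5)(5n-25) + (-4)
  5n-25 = (-(5/4)n+25/4)(-4) + (0)
The last nonzero remainder is the constant -4, so the polynomials are coprime and gcd = 1.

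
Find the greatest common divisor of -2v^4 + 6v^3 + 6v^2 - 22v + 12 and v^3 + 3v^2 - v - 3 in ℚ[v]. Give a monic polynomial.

v - 1

Euclidean algorithm in ℚ[v]:
  -2v^4 + 6v^3 + 6v^2 - 22v + 12 = (-2v + 12)(v^3 + 3v^2 - v - 3) + (-32v^2 - 16v + 48)
  v^3 + 3v^2 - v - 3 = (-(1/32)v - 5/64)(-32v^2 - 16v + 48) + (-(3/4)v + 3/4)
  -32v^2 - 16v + 48 = ((128/3)v + 64)(-(3/4)v + 3/4) + (0)
Last nonzero remainder: -(3/4)v + 3/4. Dividing through by -3/4 gives the monic gcd v - 1.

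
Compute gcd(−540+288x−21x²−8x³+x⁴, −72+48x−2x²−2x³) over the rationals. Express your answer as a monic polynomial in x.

−18+3x+x²

Apply the Euclidean algorithm:
  x⁴−8x³−21x²+288x−540 = (−(1/2)x+9/2)(−2x³−2x²+48x−72) + (12x²+36x−216)
  −2x³−2x²+48x−72 = (−(1/6)x+1/3)(12x²+36x−216) + (0)
Last nonzero remainder: 12x²+36x−216. Dividing through by 12 gives the monic gcd x²+3x−18.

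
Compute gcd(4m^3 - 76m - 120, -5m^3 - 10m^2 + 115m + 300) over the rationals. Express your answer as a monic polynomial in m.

m^2 - 2m - 15

Repeated division with remainder:
  4m^3 - 76m - 120 = (-4/5)(-5m^3 - 10m^2 + 115m + 300) + (-8m^2 + 16m + 120)
  -5m^3 - 10m^2 + 115m + 300 = ((5/8)m + 5/2)(-8m^2 + 16m + 120) + (0)
Last nonzero remainder: -8m^2 + 16m + 120. Dividing through by -8 gives the monic gcd m^2 - 2m - 15.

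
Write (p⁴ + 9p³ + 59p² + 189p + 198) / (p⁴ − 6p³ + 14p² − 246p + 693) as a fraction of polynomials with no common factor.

(p² + 5p + 6)/(p² − 10p + 21)

Repeated division with remainder:
  p⁴ + 9p³ + 59p² + 189p + 198 = (p⁴ − 6p³ + 14p² − 246p + 693) + (15p³ + 45p² + 435p − 495)
  p⁴ − 6p³ + 14p² − 246p + 693 = ((1/15)p − 3/5)(15p³ + 45p² + 435p − 495) + (12p² + 48p + 396)
  15p³ + 45p² + 435p − 495 = ((5/4)p − 5/4)(12p² + 48p + 396) + (0)
Last nonzero remainder: 12p² + 48p + 396. Dividing through by 12 gives the monic gcd p² + 4p + 33.
Cancel p² + 4p + 33 from numerator and denominator to get the reduced form.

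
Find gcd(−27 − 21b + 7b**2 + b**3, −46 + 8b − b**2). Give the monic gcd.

1

Euclidean algorithm in ℚ[b]:
  b**3 + 7b**2 − 21b − 27 = (−b − 15)(−b**2 + 8b − 46) + (53b − 717)
  −b**2 + 8b − 46 = (−(1/53)b − 293/2809)(53b − 717) + (−339295/2809)
  53b − 717 = (−(148877/339295)b + 2014053/339295)(−339295/2809) + (0)
The last nonzero remainder is the constant −339295/2809, so the polynomials are coprime and gcd = 1.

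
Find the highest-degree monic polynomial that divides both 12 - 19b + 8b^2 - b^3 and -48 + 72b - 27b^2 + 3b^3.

4 - 5b + b^2

Repeated division with remainder:
  -b^3 + 8b^2 - 19b + 12 = (-1/3)(3b^3 - 27b^2 + 72b - 48) + (-b^2 + 5b - 4)
  3b^3 - 27b^2 + 72b - 48 = (-3b + 12)(-b^2 + 5b - 4) + (0)
Last nonzero remainder: -b^2 + 5b - 4. Dividing through by -1 gives the monic gcd b^2 - 5b + 4.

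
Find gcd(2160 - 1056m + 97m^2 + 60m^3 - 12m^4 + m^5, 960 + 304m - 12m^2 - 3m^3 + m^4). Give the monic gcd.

Repeated division with remainder:
  m^5 - 12m^4 + 60m^3 + 97m^2 - 1056m + 2160 = (m - 9)(m^4 - 3m^3 - 12m^2 + 304m + 960) + (45m^3 - 315m^2 + 720m + 10800)
  m^4 - 3m^3 - 12m^2 + 304m + 960 = ((1/45)m + 4/45)(45m^3 - 315m^2 + 720m + 10800) + (0)
Last nonzero remainder: 45m^3 - 315m^2 + 720m + 10800. Dividing through by 45 gives the monic gcd m^3 - 7m^2 + 16m + 240.

240 + 16m - 7m^2 + m^3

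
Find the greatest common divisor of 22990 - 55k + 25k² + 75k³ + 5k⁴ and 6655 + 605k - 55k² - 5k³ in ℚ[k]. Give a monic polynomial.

Euclidean algorithm in ℚ[k]:
  5k⁴ + 75k³ + 25k² - 55k + 22990 = (-k - 4)(-5k³ - 55k² + 605k + 6655) + (410k² + 9020k + 49610)
  -5k³ - 55k² + 605k + 6655 = (-(1/82)k + 11/82)(410k² + 9020k + 49610) + (0)
Last nonzero remainder: 410k² + 9020k + 49610. Dividing through by 410 gives the monic gcd k² + 22k + 121.

121 + 22k + k²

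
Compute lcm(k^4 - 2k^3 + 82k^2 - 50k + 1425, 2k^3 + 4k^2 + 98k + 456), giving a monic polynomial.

k^5 + 2k^4 + 74k^3 + 278k^2 + 1225k + 5700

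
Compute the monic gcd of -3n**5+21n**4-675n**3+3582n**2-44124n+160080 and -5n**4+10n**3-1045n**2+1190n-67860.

Repeated division with remainder:
  -3n**5+21n**4-675n**3+3582n**2-44124n+160080 = ((3/5)n-3)(-5n**4+10n**3-1045n**2+1190n-67860) + (-18n**3-267n**2+162n-43500)
  -5n**4+10n**3-1045n**2+1190n-67860 = ((5/18)n-505/108)(-18n**3-267n**2+162n-43500) + (-(84185/36)n**2+(84185/6)n-2441365/9)
  -18n**3-267n**2+162n-43500 = ((648/84185)n+2700/16837)(-(84185/36)n**2+(84185/6)n-2441365/9) + (0)
Last nonzero remainder: -(84185/36)n**2+(84185/6)n-2441365/9. Dividing through by -84185/36 gives the monic gcd n**2-6n+116.

n**2-6n+116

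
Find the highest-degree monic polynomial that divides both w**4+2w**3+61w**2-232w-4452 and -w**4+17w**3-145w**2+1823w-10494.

Repeated division with remainder:
  w**4+2w**3+61w**2-232w-4452 = (-1)(-w**4+17w**3-145w**2+1823w-10494) + (19w**3-84w**2+1591w-14946)
  -w**4+17w**3-145w**2+1823w-10494 = (-(1/19)w+239/361)(19w**3-84w**2+1591w-14946) + (-(2040/361)w**2-(6120/361)w-216240/361)
  19w**3-84w**2+1591w-14946 = (-(6859/2040)w+16967/680)(-(2040/361)w**2-(6120/361)w-216240/361) + (0)
Last nonzero remainder: -(2040/361)w**2-(6120/361)w-216240/361. Dividing through by -2040/361 gives the monic gcd w**2+3w+106.

w**2+3w+106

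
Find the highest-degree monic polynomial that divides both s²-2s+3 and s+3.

1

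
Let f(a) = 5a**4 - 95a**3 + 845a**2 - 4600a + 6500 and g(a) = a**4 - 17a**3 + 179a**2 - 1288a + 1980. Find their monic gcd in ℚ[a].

Repeated division with remainder:
  5a**4 - 95a**3 + 845a**2 - 4600a + 6500 = (5)(a**4 - 17a**3 + 179a**2 - 1288a + 1980) + (-10a**3 - 50a**2 + 1840a - 3400)
  a**4 - 17a**3 + 179a**2 - 1288a + 1980 = (-(1/10)a + 11/5)(-10a**3 - 50a**2 + 1840a - 3400) + (473a**2 - 5676a + 9460)
  -10a**3 - 50a**2 + 1840a - 3400 = (-(10/473)a - 170/473)(473a**2 - 5676a + 9460) + (0)
Last nonzero remainder: 473a**2 - 5676a + 9460. Dividing through by 473 gives the monic gcd a**2 - 12a + 20.

a**2 - 12a + 20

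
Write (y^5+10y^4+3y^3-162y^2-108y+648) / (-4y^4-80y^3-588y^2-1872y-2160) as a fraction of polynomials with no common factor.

(-y^2+5y-6)/(4y+20)

By polynomial division,
  y^5+10y^4+3y^3-162y^2-108y+648 = (-(1/4)y+5/2)(-4y^4-80y^3-588y^2-1872y-2160) + (56y^3+840y^2+4032y+6048)
  -4y^4-80y^3-588y^2-1872y-2160 = (-(1/14)y-5/14)(56y^3+840y^2+4032y+6048) + (0)
Last nonzero remainder: 56y^3+840y^2+4032y+6048. Dividing through by 56 gives the monic gcd y^3+15y^2+72y+108.
Cancel y^3+15y^2+72y+108 from numerator and denominator to get the reduced form.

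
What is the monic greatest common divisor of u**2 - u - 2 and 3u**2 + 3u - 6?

1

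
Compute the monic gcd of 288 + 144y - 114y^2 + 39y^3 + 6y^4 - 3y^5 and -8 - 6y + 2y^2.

-4 - 3y + y^2

Apply the Euclidean algorithm:
  -3y^5 + 6y^4 + 39y^3 - 114y^2 + 144y + 288 = (-(3/2)y^3 - (3/2)y^2 + 9y - 36)(2y^2 - 6y - 8) + (0)
Last nonzero remainder: 2y^2 - 6y - 8. Dividing through by 2 gives the monic gcd y^2 - 3y - 4.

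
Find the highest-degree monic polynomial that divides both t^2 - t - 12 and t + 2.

Apply the Euclidean algorithm:
  t^2 - t - 12 = (t - 3)(t + 2) + (-6)
  t + 2 = (-(1/6)t - 1/3)(-6) + (0)
The last nonzero remainder is the constant -6, so the polynomials are coprime and gcd = 1.

1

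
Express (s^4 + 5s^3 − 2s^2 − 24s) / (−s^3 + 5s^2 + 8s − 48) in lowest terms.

(−s^3 − 2s^2 + 8s)/(s^2 − 8s + 16)

Euclidean algorithm in ℚ[s]:
  s^4 + 5s^3 − 2s^2 − 24s = (−s − 10)(−s^3 + 5s^2 + 8s − 48) + (56s^2 + 8s − 480)
  −s^3 + 5s^2 + 8s − 48 = (−(1/56)s + 9/98)(56s^2 + 8s − 480) + (−(64/49)s − 192/49)
  56s^2 + 8s − 480 = (−(343/8)s + 245/2)(−(64/49)s − 192/49) + (0)
Last nonzero remainder: −(64/49)s − 192/49. Dividing through by −64/49 gives the monic gcd s + 3.
Cancel s + 3 from numerator and denominator to get the reduced form.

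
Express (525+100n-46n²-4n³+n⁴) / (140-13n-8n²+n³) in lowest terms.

(15+8n+n²)/(4+n)

Euclidean algorithm in ℚ[n]:
  n⁴-4n³-46n²+100n+525 = (n+4)(n³-8n²-13n+140) + (-n²+12n-35)
  n³-8n²-13n+140 = (-n-4)(-n²+12n-35) + (0)
Last nonzero remainder: -n²+12n-35. Dividing through by -1 gives the monic gcd n²-12n+35.
Cancel n²-12n+35 from numerator and denominator to get the reduced form.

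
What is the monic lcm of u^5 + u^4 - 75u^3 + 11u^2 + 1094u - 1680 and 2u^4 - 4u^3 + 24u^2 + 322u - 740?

Euclidean algorithm in ℚ[u]:
  u^5 + u^4 - 75u^3 + 11u^2 + 1094u - 1680 = ((1/2)u + 3/2)(2u^4 - 4u^3 + 24u^2 + 322u - 740) + (-81u^3 - 186u^2 + 981u - 570)
  2u^4 - 4u^3 + 24u^2 + 322u - 740 = (-(2/81)u + 232/2187)(-81u^3 - 186u^2 + 981u - 570) + ((49538/729)u^2 + (49538/243)u - 495380/729)
  -81u^3 - 186u^2 + 981u - 570 = (-(59049/49538)u + 41553/49538)((49538/729)u^2 + (49538/243)u - 495380/729) + (0)
Last nonzero remainder: (49538/729)u^2 + (49538/243)u - 495380/729. Dividing through by 49538/729 gives the monic gcd u^2 + 3u - 10.
Then lcm(f, g) = f·g / gcd(f, g); expanding and making the result monic gives the answer.

u^7 - 4u^6 - 43u^5 + 423u^4 - 1736u^3 - 6743u^2 + 48878u - 62160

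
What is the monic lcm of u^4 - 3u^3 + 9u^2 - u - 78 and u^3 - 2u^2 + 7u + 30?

Apply the Euclidean algorithm:
  u^4 - 3u^3 + 9u^2 - u - 78 = (u - 1)(u^3 - 2u^2 + 7u + 30) + (-24u - 48)
  u^3 - 2u^2 + 7u + 30 = (-(1/24)u^2 + (1/6)u - 5/8)(-24u - 48) + (0)
Last nonzero remainder: -24u - 48. Dividing through by -24 gives the monic gcd u + 2.
Then lcm(f, g) = f·g / gcd(f, g); expanding and making the result monic gives the answer.

u^6 - 7u^5 + 36u^4 - 82u^3 + 61u^2 + 297u - 1170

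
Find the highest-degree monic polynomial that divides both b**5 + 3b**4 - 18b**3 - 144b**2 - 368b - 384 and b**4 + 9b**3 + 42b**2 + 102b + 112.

Euclidean algorithm in ℚ[b]:
  b**5 + 3b**4 - 18b**3 - 144b**2 - 368b - 384 = (b - 6)(b**4 + 9b**3 + 42b**2 + 102b + 112) + (-6b**3 + 6b**2 + 132b + 288)
  b**4 + 9b**3 + 42b**2 + 102b + 112 = (-(1/6)b - 5/3)(-6b**3 + 6b**2 + 132b + 288) + (74b**2 + 370b + 592)
  -6b**3 + 6b**2 + 132b + 288 = (-(3/37)b + 18/37)(74b**2 + 370b + 592) + (0)
Last nonzero remainder: 74b**2 + 370b + 592. Dividing through by 74 gives the monic gcd b**2 + 5b + 8.

b**2 + 5b + 8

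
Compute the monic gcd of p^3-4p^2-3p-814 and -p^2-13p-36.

1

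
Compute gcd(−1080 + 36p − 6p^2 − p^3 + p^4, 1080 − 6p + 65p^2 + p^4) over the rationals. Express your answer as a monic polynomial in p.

30 − p + p^2

Euclidean algorithm in ℚ[p]:
  p^4 − p^3 − 6p^2 + 36p − 1080 = (p^4 + 65p^2 − 6p + 1080) + (−p^3 − 71p^2 + 42p − 2160)
  p^4 + 65p^2 − 6p + 1080 = (−p + 71)(−p^3 − 71p^2 + 42p − 2160) + (5148p^2 − 5148p + 154440)
  −p^3 − 71p^2 + 42p − 2160 = (−(1/5148)p − 2/143)(5148p^2 − 5148p + 154440) + (0)
Last nonzero remainder: 5148p^2 − 5148p + 154440. Dividing through by 5148 gives the monic gcd p^2 − p + 30.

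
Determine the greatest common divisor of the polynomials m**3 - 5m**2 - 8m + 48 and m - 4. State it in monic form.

m - 4

Repeated division with remainder:
  m**3 - 5m**2 - 8m + 48 = (m**2 - m - 12)(m - 4) + (0)
The last nonzero remainder m - 4 is already monic.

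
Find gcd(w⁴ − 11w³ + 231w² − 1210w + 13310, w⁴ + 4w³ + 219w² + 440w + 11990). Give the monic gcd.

By polynomial division,
  w⁴ − 11w³ + 231w² − 1210w + 13310 = (w⁴ + 4w³ + 219w² + 440w + 11990) + (−15w³ + 12w² − 1650w + 1320)
  w⁴ + 4w³ + 219w² + 440w + 11990 = (−(1/15)w − 8/25)(−15w³ + 12w² − 1650w + 1320) + ((2821/25)w² + 62062/5)
  −15w³ + 12w² − 1650w + 1320 = (−(375/2821)w + 300/2821)((2821/25)w² + 62062/5) + (0)
Last nonzero remainder: (2821/25)w² + 62062/5. Dividing through by 2821/25 gives the monic gcd w² + 110.

w² + 110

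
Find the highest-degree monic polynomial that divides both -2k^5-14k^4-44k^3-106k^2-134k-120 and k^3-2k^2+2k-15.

Euclidean algorithm in ℚ[k]:
  -2k^5-14k^4-44k^3-106k^2-134k-120 = (-2k^2-18k-76)(k^3-2k^2+2k-15) + (-252k^2-252k-1260)
  k^3-2k^2+2k-15 = (-(1/252)k+1/84)(-252k^2-252k-1260) + (0)
Last nonzero remainder: -252k^2-252k-1260. Dividing through by -252 gives the monic gcd k^2+k+5.

k^2+k+5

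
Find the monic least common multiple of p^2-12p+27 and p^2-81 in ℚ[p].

p^3-3p^2-81p+243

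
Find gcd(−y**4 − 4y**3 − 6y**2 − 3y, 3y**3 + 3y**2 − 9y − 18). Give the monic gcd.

By polynomial division,
  −y**4 − 4y**3 − 6y**2 − 3y = (−(1/3)y − 1)(3y**3 + 3y**2 − 9y − 18) + (−6y**2 − 18y − 18)
  3y**3 + 3y**2 − 9y − 18 = (−(1/2)y + 1)(−6y**2 − 18y − 18) + (0)
Last nonzero remainder: −6y**2 − 18y − 18. Dividing through by −6 gives the monic gcd y**2 + 3y + 3.

y**2 + 3y + 3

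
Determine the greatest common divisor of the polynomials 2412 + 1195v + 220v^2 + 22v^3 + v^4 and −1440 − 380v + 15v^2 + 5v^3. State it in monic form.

By polynomial division,
  v^4 + 22v^3 + 220v^2 + 1195v + 2412 = ((1/5)v + 19/5)(5v^3 + 15v^2 − 380v − 1440) + (239v^2 + 2927v + 7884)
  5v^3 + 15v^2 − 380v − 1440 = ((5/239)v − 11050/57121)(239v^2 + 2927v + 7884) + ((1215990/57121)v + 4863960/57121)
  239v^2 + 2927v + 7884 = ((13651919/1215990)v + 12509499/135110)((1215990/57121)v + 4863960/57121) + (0)
Last nonzero remainder: (1215990/57121)v + 4863960/57121. Dividing through by 1215990/57121 gives the monic gcd v + 4.

4 + v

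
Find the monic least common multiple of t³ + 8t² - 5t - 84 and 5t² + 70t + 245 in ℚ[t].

Repeated division with remainder:
  t³ + 8t² - 5t - 84 = ((1/5)t - 6/5)(5t² + 70t + 245) + (30t + 210)
  5t² + 70t + 245 = ((1/6)t + 7/6)(30t + 210) + (0)
Last nonzero remainder: 30t + 210. Dividing through by 30 gives the monic gcd t + 7.
Then lcm(f, g) = f·g / gcd(f, g); expanding and making the result monic gives the answer.

t⁴ + 15t³ + 51t² - 119t - 588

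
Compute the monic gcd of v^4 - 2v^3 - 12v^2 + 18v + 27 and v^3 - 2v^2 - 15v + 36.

Repeated division with remainder:
  v^4 - 2v^3 - 12v^2 + 18v + 27 = (v)(v^3 - 2v^2 - 15v + 36) + (3v^2 - 18v + 27)
  v^3 - 2v^2 - 15v + 36 = ((1/3)v + 4/3)(3v^2 - 18v + 27) + (0)
Last nonzero remainder: 3v^2 - 18v + 27. Dividing through by 3 gives the monic gcd v^2 - 6v + 9.

v^2 - 6v + 9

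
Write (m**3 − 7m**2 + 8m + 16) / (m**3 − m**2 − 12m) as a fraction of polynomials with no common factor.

(m**2 − 3m − 4)/(m**2 + 3m)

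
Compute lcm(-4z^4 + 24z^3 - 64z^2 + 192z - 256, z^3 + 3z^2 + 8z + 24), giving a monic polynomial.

Euclidean algorithm in ℚ[z]:
  -4z^4 + 24z^3 - 64z^2 + 192z - 256 = (-4z + 36)(z^3 + 3z^2 + 8z + 24) + (-140z^2 - 1120)
  z^3 + 3z^2 + 8z + 24 = (-(1/140)z - 3/140)(-140z^2 - 1120) + (0)
Last nonzero remainder: -140z^2 - 1120. Dividing through by -140 gives the monic gcd z^2 + 8.
Then lcm(f, g) = f·g / gcd(f, g); expanding and making the result monic gives the answer.

z^5 - 3z^4 - 2z^3 - 80z + 192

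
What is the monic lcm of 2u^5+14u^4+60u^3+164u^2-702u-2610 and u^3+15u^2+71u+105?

u^6+14u^5+79u^4+292u^3+223u^2-3762u-9135

Repeated division with remainder:
  2u^5+14u^4+60u^3+164u^2-702u-2610 = (2u^2-16u+158)(u^3+15u^2+71u+105) + (-1280u^2-10240u-19200)
  u^3+15u^2+71u+105 = (-(1/1280)u-7/1280)(-1280u^2-10240u-19200) + (0)
Last nonzero remainder: -1280u^2-10240u-19200. Dividing through by -1280 gives the monic gcd u^2+8u+15.
Then lcm(f, g) = f·g / gcd(f, g); expanding and making the result monic gives the answer.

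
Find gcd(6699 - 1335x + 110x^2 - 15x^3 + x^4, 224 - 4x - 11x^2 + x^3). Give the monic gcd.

-7 + x

Apply the Euclidean algorithm:
  x^4 - 15x^3 + 110x^2 - 1335x + 6699 = (x - 4)(x^3 - 11x^2 - 4x + 224) + (70x^2 - 1575x + 7595)
  x^3 - 11x^2 - 4x + 224 = ((1/70)x + 23/140)(70x^2 - 1575x + 7595) + ((585/4)x - 4095/4)
  70x^2 - 1575x + 7595 = ((56/117)x - 868/117)((585/4)x - 4095/4) + (0)
Last nonzero remainder: (585/4)x - 4095/4. Dividing through by 585/4 gives the monic gcd x - 7.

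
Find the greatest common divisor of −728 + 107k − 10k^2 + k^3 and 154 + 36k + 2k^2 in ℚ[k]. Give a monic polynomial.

Euclidean algorithm in ℚ[k]:
  k^3 − 10k^2 + 107k − 728 = ((1/2)k − 14)(2k^2 + 36k + 154) + (534k + 1428)
  2k^2 + 36k + 154 = ((1/267)k + 1364/23763)(534k + 1428) + (570570/7921)
  534k + 1428 = ((704969/95095)k + 269314/13585)(570570/7921) + (0)
The last nonzero remainder is the constant 570570/7921, so the polynomials are coprime and gcd = 1.

1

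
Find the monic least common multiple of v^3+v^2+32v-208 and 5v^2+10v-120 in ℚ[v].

v^4+7v^3+38v^2-16v-1248

Repeated division with remainder:
  v^3+v^2+32v-208 = ((1/5)v-1/5)(5v^2+10v-120) + (58v-232)
  5v^2+10v-120 = ((5/58)v+15/29)(58v-232) + (0)
Last nonzero remainder: 58v-232. Dividing through by 58 gives the monic gcd v-4.
Then lcm(f, g) = f·g / gcd(f, g); expanding and making the result monic gives the answer.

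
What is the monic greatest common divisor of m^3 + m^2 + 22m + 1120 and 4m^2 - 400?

m + 10

Euclidean algorithm in ℚ[m]:
  m^3 + m^2 + 22m + 1120 = ((1/4)m + 1/4)(4m^2 - 400) + (122m + 1220)
  4m^2 - 400 = ((2/61)m - 20/61)(122m + 1220) + (0)
Last nonzero remainder: 122m + 1220. Dividing through by 122 gives the monic gcd m + 10.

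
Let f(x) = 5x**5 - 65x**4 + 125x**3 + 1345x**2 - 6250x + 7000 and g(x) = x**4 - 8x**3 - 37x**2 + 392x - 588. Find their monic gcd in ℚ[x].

x**2 - 9x + 14

Repeated division with remainder:
  5x**5 - 65x**4 + 125x**3 + 1345x**2 - 6250x + 7000 = (5x - 25)(x**4 - 8x**3 - 37x**2 + 392x - 588) + (110x**3 - 1540x**2 + 6490x - 7700)
  x**4 - 8x**3 - 37x**2 + 392x - 588 = ((1/110)x + 3/55)(110x**3 - 1540x**2 + 6490x - 7700) + (-12x**2 + 108x - 168)
  110x**3 - 1540x**2 + 6490x - 7700 = (-(55/6)x + 275/6)(-12x**2 + 108x - 168) + (0)
Last nonzero remainder: -12x**2 + 108x - 168. Dividing through by -12 gives the monic gcd x**2 - 9x + 14.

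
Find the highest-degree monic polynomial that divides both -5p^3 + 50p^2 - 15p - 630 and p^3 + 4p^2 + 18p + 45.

p + 3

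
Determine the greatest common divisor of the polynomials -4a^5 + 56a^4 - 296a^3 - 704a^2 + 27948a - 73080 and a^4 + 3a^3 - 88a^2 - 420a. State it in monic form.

Apply the Euclidean algorithm:
  -4a^5 + 56a^4 - 296a^3 - 704a^2 + 27948a - 73080 = (-4a + 68)(a^4 + 3a^3 - 88a^2 - 420a) + (-852a^3 + 3600a^2 + 56508a - 73080)
  a^4 + 3a^3 - 88a^2 - 420a = (-(1/852)a - 171/20164)(-852a^3 + 3600a^2 + 56508a - 73080) + ((44631/5041)a^2 - (133893/5041)a - 3124170/5041)
  -852a^3 + 3600a^2 + 56508a - 73080 = (-(1431644/14877)a + 20164/171)((44631/5041)a^2 - (133893/5041)a - 3124170/5041) + (0)
Last nonzero remainder: (44631/5041)a^2 - (133893/5041)a - 3124170/5041. Dividing through by 44631/5041 gives the monic gcd a^2 - 3a - 70.

a^2 - 3a - 70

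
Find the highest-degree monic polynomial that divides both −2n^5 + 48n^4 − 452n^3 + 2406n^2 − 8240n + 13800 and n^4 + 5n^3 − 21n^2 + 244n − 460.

n^2 − 3n + 23

Apply the Euclidean algorithm:
  −2n^5 + 48n^4 − 452n^3 + 2406n^2 − 8240n + 13800 = (−2n + 58)(n^4 + 5n^3 − 21n^2 + 244n − 460) + (−784n^3 + 4112n^2 − 23312n + 40480)
  n^4 + 5n^3 − 21n^2 + 244n − 460 = (−(1/784)n − 251/19208)(−784n^3 + 4112n^2 − 23312n + 40480) + ((7200/2401)n^2 − (21600/2401)n + 165600/2401)
  −784n^3 + 4112n^2 − 23312n + 40480 = (−(117649/450)n + 26411/45)((7200/2401)n^2 − (21600/2401)n + 165600/2401) + (0)
Last nonzero remainder: (7200/2401)n^2 − (21600/2401)n + 165600/2401. Dividing through by 7200/2401 gives the monic gcd n^2 − 3n + 23.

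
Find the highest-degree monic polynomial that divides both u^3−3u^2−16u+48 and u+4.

u+4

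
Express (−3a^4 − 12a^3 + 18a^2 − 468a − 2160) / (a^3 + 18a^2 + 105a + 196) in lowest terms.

Euclidean algorithm in ℚ[a]:
  −3a^4 − 12a^3 + 18a^2 − 468a − 2160 = (−3a + 42)(a^3 + 18a^2 + 105a + 196) + (−423a^2 − 4290a − 10392)
  a^3 + 18a^2 + 105a + 196 = (−(1/423)a − 1108/59643)(−423a^2 − 4290a − 10392) + ((14641/19881)a + 58564/19881)
  −423a^2 − 4290a − 10392 = (−(8409663/14641)a − 51650838/14641)((14641/19881)a + 58564/19881) + (0)
Last nonzero remainder: (14641/19881)a + 58564/19881. Dividing through by 14641/19881 gives the monic gcd a + 4.
Cancel a + 4 from numerator and denominator to get the reduced form.

(−3a^3 + 18a − 540)/(a^2 + 14a + 49)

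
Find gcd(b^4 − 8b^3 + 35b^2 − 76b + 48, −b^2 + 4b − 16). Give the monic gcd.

b^2 − 4b + 16

Repeated division with remainder:
  b^4 − 8b^3 + 35b^2 − 76b + 48 = (−b^2 + 4b − 3)(−b^2 + 4b − 16) + (0)
Last nonzero remainder: −b^2 + 4b − 16. Dividing through by −1 gives the monic gcd b^2 − 4b + 16.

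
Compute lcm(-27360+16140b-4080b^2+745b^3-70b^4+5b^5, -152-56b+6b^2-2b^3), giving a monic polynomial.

Apply the Euclidean algorithm:
  5b^5-70b^4+745b^3-4080b^2+16140b-27360 = (-(5/2)b^2+(55/2)b-220)(-2b^3+6b^2-56b-152) + (-1600b^2+8000b-60800)
  -2b^3+6b^2-56b-152 = ((1/800)b+1/400)(-1600b^2+8000b-60800) + (0)
Last nonzero remainder: -1600b^2+8000b-60800. Dividing through by -1600 gives the monic gcd b^2-5b+38.
Then lcm(f, g) = f·g / gcd(f, g); expanding and making the result monic gives the answer.

-10944+984b+1596b^2-518b^3+121b^4-12b^5+b^6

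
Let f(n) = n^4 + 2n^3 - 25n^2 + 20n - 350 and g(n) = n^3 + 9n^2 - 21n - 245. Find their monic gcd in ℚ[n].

n^2 + 2n - 35

Repeated division with remainder:
  n^4 + 2n^3 - 25n^2 + 20n - 350 = (n - 7)(n^3 + 9n^2 - 21n - 245) + (59n^2 + 118n - 2065)
  n^3 + 9n^2 - 21n - 245 = ((1/59)n + 7/59)(59n^2 + 118n - 2065) + (0)
Last nonzero remainder: 59n^2 + 118n - 2065. Dividing through by 59 gives the monic gcd n^2 + 2n - 35.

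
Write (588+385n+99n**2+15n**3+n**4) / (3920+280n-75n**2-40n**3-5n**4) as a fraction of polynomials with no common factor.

Apply the Euclidean algorithm:
  n**4+15n**3+99n**2+385n+588 = (-1/5)(-5n**4-40n**3-75n**2+280n+3920) + (7n**3+84n**2+441n+1372)
  -5n**4-40n**3-75n**2+280n+3920 = (-(5/7)n+20/7)(7n**3+84n**2+441n+1372) + (0)
Last nonzero remainder: 7n**3+84n**2+441n+1372. Dividing through by 7 gives the monic gcd n**3+12n**2+63n+196.
Cancel n**3+12n**2+63n+196 from numerator and denominator to get the reduced form.

(-3-n)/(-20+5n)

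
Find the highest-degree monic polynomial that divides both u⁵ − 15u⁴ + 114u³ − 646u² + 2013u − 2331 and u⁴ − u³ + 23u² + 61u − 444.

Apply the Euclidean algorithm:
  u⁵ − 15u⁴ + 114u³ − 646u² + 2013u − 2331 = (u − 14)(u⁴ − u³ + 23u² + 61u − 444) + (77u³ − 385u² + 3311u − 8547)
  u⁴ − u³ + 23u² + 61u − 444 = ((1/77)u + 4/77)(77u³ − 385u² + 3311u − 8547) + (0)
Last nonzero remainder: 77u³ − 385u² + 3311u − 8547. Dividing through by 77 gives the monic gcd u³ − 5u² + 43u − 111.

u³ − 5u² + 43u − 111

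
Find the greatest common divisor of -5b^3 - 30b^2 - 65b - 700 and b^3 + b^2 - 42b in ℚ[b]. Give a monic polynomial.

Euclidean algorithm in ℚ[b]:
  -5b^3 - 30b^2 - 65b - 700 = (-5)(b^3 + b^2 - 42b) + (-25b^2 - 275b - 700)
  b^3 + b^2 - 42b = (-(1/25)b + 2/5)(-25b^2 - 275b - 700) + (40b + 280)
  -25b^2 - 275b - 700 = (-(5/8)b - 5/2)(40b + 280) + (0)
Last nonzero remainder: 40b + 280. Dividing through by 40 gives the monic gcd b + 7.

b + 7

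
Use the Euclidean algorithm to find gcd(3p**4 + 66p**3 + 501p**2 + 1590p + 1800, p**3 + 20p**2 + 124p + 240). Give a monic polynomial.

p**2 + 14p + 40

Repeated division with remainder:
  3p**4 + 66p**3 + 501p**2 + 1590p + 1800 = (3p + 6)(p**3 + 20p**2 + 124p + 240) + (9p**2 + 126p + 360)
  p**3 + 20p**2 + 124p + 240 = ((1/9)p + 2/3)(9p**2 + 126p + 360) + (0)
Last nonzero remainder: 9p**2 + 126p + 360. Dividing through by 9 gives the monic gcd p**2 + 14p + 40.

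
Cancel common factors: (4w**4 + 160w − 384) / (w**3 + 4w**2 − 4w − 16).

(4w**2 − 8w + 48)/(w + 2)

By polynomial division,
  4w**4 + 160w − 384 = (4w − 16)(w**3 + 4w**2 − 4w − 16) + (80w**2 + 160w − 640)
  w**3 + 4w**2 − 4w − 16 = ((1/80)w + 1/40)(80w**2 + 160w − 640) + (0)
Last nonzero remainder: 80w**2 + 160w − 640. Dividing through by 80 gives the monic gcd w**2 + 2w − 8.
Cancel w**2 + 2w − 8 from numerator and denominator to get the reduced form.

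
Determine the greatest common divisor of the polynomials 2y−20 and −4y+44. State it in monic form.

Apply the Euclidean algorithm:
  2y−20 = (−1/2)(−4y+44) + (2)
  −4y+44 = (−2y+22)(2) + (0)
The last nonzero remainder is the constant 2, so the polynomials are coprime and gcd = 1.

1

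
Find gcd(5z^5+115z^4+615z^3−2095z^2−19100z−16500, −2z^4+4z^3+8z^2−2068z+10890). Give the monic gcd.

z^2+6z−55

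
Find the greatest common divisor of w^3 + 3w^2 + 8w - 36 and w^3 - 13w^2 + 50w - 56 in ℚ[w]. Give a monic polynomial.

w - 2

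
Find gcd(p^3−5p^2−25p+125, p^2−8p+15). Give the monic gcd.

p−5

By polynomial division,
  p^3−5p^2−25p+125 = (p+3)(p^2−8p+15) + (−16p+80)
  p^2−8p+15 = (−(1/16)p+3/16)(−16p+80) + (0)
Last nonzero remainder: −16p+80. Dividing through by −16 gives the monic gcd p−5.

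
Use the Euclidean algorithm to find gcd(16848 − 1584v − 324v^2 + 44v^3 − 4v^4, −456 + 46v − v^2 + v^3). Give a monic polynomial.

−6 + v

Apply the Euclidean algorithm:
  −4v^4 + 44v^3 − 324v^2 − 1584v + 16848 = (−4v + 40)(v^3 − v^2 + 46v − 456) + (−100v^2 − 5248v + 35088)
  v^3 − v^2 + 46v − 456 = (−(1/100)v + 1337/2500)(−100v^2 − 5248v + 35088) + ((2002194/625)v − 12013164/625)
  −100v^2 − 5248v + 35088 = (−(31250/1001097)v − 1827500/1001097)((2002194/625)v − 12013164/625) + (0)
Last nonzero remainder: (2002194/625)v − 12013164/625. Dividing through by 2002194/625 gives the monic gcd v − 6.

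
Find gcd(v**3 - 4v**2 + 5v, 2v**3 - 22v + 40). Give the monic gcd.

By polynomial division,
  v**3 - 4v**2 + 5v = (1/2)(2v**3 - 22v + 40) + (-4v**2 + 16v - 20)
  2v**3 - 22v + 40 = (-(1/2)v - 2)(-4v**2 + 16v - 20) + (0)
Last nonzero remainder: -4v**2 + 16v - 20. Dividing through by -4 gives the monic gcd v**2 - 4v + 5.

v**2 - 4v + 5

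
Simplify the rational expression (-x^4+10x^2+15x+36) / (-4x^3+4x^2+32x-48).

(x^3-3x^2-x-12)/(4x^2-16x+16)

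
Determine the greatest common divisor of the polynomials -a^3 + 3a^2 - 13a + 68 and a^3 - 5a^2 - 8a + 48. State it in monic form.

By polynomial division,
  -a^3 + 3a^2 - 13a + 68 = (-1)(a^3 - 5a^2 - 8a + 48) + (-2a^2 - 21a + 116)
  a^3 - 5a^2 - 8a + 48 = (-(1/2)a + 31/4)(-2a^2 - 21a + 116) + ((851/4)a - 851)
  -2a^2 - 21a + 116 = (-(8/851)a - 116/851)((851/4)a - 851) + (0)
Last nonzero remainder: (851/4)a - 851. Dividing through by 851/4 gives the monic gcd a - 4.

a - 4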